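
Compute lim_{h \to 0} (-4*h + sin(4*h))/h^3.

-32/3

Direct substitution gives 0/0.
Apply L'Hôpital: lim (4*cos(4*h) - 4)/(3*h^2), still 0/0.
Apply L'Hôpital: lim (-16*sin(4*h))/(6*h), still 0/0.
After 3 applications of L'Hôpital's rule the quotient is (-64*cos(4*h))/(6); substituting h = 0 gives -32/3.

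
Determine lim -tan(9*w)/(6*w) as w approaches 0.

-3/2

Substitution gives 0/0.
Since tan(u)/u → 1 as u → 0, tan(9w)/(9w) → 1 and the limit is 9/(-6) = -3/2.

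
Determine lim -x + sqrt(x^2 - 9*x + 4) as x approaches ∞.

-9/2

An ∞ − ∞ form. Rationalising with the conjugate, the difference becomes (-9x + 4) / (√(x^2 - 9*x + 4) + x).
For large x the denominator behaves like 2·x, so the quotient tends to -9/2 = -9/2.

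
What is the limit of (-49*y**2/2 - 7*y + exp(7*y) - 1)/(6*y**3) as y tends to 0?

343/36

Direct substitution gives 0/0.
Apply L'Hôpital: lim (-49*y + 7*e^(7*y) - 7)/(18*y^2), still 0/0.
Apply L'Hôpital: lim (49*e^(7*y) - 49)/(36*y), still 0/0.
After 3 applications of L'Hôpital's rule the quotient is (343*e^(7*y))/(36); substituting y = 0 gives 343/36.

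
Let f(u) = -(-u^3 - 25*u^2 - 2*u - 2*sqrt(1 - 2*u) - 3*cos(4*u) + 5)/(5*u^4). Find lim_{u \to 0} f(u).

Substitution gives 0/0; apply L'Hôpital's rule 4 times.
After differentiating numerator and denominator 4 times the quotient is (-768*cos(4*u) + 30/(1 - 2*u)^(7/2))/(-120); at u = 0 this is 123/20.

123/20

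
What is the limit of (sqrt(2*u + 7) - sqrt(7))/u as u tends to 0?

√(7)/7

Substitution gives 0/0. Multiply numerator and denominator by the conjugate √(7 + 2u) + √7.
The numerator becomes (7 + 2u) − 7 = 2u, so the expression simplifies to 2/(√(7 + 2u) + √7).
Letting u → 0 gives 2/(2√7) = √(7)/7.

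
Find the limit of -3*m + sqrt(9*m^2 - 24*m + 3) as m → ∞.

An ∞ − ∞ form. Rationalising with the conjugate, the difference becomes (-24m + 3) / (√(9*m^2 - 24*m + 3) + 3m).
For large m the denominator behaves like 2·3m, so the quotient tends to -24/6 = -4.

-4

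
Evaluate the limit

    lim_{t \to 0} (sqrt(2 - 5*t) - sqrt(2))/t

-5*√(2)/4

Substitution gives 0/0. Multiply numerator and denominator by the conjugate √(2 - 5t) + √2.
The numerator becomes (2 - 5t) − 2 = -5t, so the expression simplifies to -5/(√(2 - 5t) + √2).
Letting t → 0 gives -5/(2√2) = -5*√(2)/4.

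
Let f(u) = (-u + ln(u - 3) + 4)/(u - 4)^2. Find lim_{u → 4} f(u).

Direct substitution gives 0/0.
Apply L'Hôpital: lim (-1 + 1/(u - 3))/(2*u - 8), still 0/0.
After 2 applications of L'Hôpital's rule the quotient is (-1/(u - 3)^2)/(2); substituting u = 4 gives -1/2.

-1/2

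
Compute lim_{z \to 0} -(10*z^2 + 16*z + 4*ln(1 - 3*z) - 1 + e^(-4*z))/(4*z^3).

Substitution gives 0/0 (the numerator vanishes to order 3).
Expand each term to order z^3: the coefficient of z^3 in 4·ln(1 - 3z) is -36 and in e^(-4z) is -32/3.
Lower-order terms cancel with the polynomial part, so the numerator is (-140/3)·z^3 + o(z^3), and the limit is (-140/3)/(-4) = 35/3.

35/3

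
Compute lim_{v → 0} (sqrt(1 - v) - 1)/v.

Substitution gives 0/0. Multiply numerator and denominator by the conjugate √(1 - v) + √1.
The numerator becomes (1 - v) − 1 = -v, so the expression simplifies to -1/(√(1 - v) + √1).
Letting v → 0 gives -1/(2√1) = -1/2.

-1/2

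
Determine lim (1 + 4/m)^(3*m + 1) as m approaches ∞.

The base → 1 and the exponent → ∞: a 1^∞ form.
Take logarithms: (3m + 1)·ln(1 + 4/m). Since ln(1+u) ~ u for small u, this behaves like (3m)·(4/m) → 12.
So the limit is e^(12).

e^(12)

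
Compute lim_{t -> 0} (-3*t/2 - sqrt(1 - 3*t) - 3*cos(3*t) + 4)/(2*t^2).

117/16

Substitution gives 0/0 (the numerator vanishes to order 2).
Expand each term to order t^2: the coefficient of t^2 in −√(1 - 3t) is 9/8 and in -3·cos(3t) is 27/2.
Lower-order terms cancel with the polynomial part, so the numerator is (117/8)·t^2 + o(t^2), and the limit is (117/8)/(2) = 117/16.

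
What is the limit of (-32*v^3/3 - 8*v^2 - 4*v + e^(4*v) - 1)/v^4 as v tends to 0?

32/3

Direct substitution gives 0/0.
Apply L'Hôpital: lim (-32*v^2 - 16*v + 4*e^(4*v) - 4)/(4*v^3), still 0/0.
Apply L'Hôpital: lim (-64*v + 16*e^(4*v) - 16)/(12*v^2), still 0/0.
Apply L'Hôpital: lim (64*e^(4*v) - 64)/(24*v), still 0/0.
After 4 applications of L'Hôpital's rule the quotient is (256*e^(4*v))/(24); substituting v = 0 gives 32/3.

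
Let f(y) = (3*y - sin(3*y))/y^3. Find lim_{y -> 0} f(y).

9/2

Direct substitution gives 0/0.
Apply L'Hôpital: lim (3 - 3*cos(3*y))/(3*y^2), still 0/0.
Apply L'Hôpital: lim (9*sin(3*y))/(6*y), still 0/0.
After 3 applications of L'Hôpital's rule the quotient is (27*cos(3*y))/(6); substituting y = 0 gives 9/2.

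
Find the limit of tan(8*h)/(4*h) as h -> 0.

2

Substitution gives 0/0.
Since tan(u)/u → 1 as u → 0, tan(8h)/(8h) → 1 and the limit is 8/4 = 2.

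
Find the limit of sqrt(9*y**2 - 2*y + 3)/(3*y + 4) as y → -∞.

For large |y|, √(9*y^2 - 2*y + 3) ≈ √9·|y| and the denominator ≈ 3y.
Since y → −∞, |y| = −y, giving −√9/(3) = -1.

-1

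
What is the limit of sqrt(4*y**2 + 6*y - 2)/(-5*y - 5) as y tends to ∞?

For large |y|, √(4*y^2 + 6*y - 2) ≈ √4·|y| and the denominator ≈ -5y.
Since y → +∞, |y| = y, giving √4/(-5) = -2/5.

-2/5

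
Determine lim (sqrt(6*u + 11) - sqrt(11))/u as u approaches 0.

A 0/0 form; rationalise with √(11 + 6u) + √11. This collapses the numerator to 6u, leaving 6/(√(11 + 6u) + √11) → 6/(2√11) = 3*√(11)/11.

3*√(11)/11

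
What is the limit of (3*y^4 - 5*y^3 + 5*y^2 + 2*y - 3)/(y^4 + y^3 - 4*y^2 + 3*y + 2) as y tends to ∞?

Numerator and denominator both have degree 4.
Dividing every term by y^4, all lower-order terms vanish and the limit is the ratio of leading coefficients, 3/(1) = 3.

3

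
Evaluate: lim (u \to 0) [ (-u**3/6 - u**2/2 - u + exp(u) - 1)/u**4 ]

Direct substitution gives 0/0.
Apply L'Hôpital: lim (-u^2/2 - u + e^(u) - 1)/(4*u^3), still 0/0.
Apply L'Hôpital: lim (-u + e^(u) - 1)/(12*u^2), still 0/0.
Apply L'Hôpital: lim (e^(u) - 1)/(24*u), still 0/0.
After 4 applications of L'Hôpital's rule the quotient is (e^(u))/(24); substituting u = 0 gives 1/24.

1/24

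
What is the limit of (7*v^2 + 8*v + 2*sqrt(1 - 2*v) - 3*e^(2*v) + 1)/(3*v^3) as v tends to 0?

Substitution gives 0/0; apply L'Hôpital's rule 3 times.
After differentiating numerator and denominator 3 times the quotient is (-24*e^(2*v) - 6/(1 - 2*v)^(5/2))/(18); at v = 0 this is -5/3.

-5/3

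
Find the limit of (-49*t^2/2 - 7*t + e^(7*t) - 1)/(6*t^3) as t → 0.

Direct substitution gives 0/0.
Apply L'Hôpital: lim (-49*t + 7*e^(7*t) - 7)/(18*t^2), still 0/0.
Apply L'Hôpital: lim (49*e^(7*t) - 49)/(36*t), still 0/0.
After 3 applications of L'Hôpital's rule the quotient is (343*e^(7*t))/(36); substituting t = 0 gives 343/36.

343/36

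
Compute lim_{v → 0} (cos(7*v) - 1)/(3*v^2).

Direct substitution gives 0/0.
Apply L'Hôpital: lim (-7*sin(7*v))/(6*v), still 0/0.
After 2 applications of L'Hôpital's rule the quotient is (-49*cos(7*v))/(6); substituting v = 0 gives -49/6.

-49/6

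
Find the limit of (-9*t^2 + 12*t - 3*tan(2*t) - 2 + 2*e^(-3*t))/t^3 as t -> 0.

-17

Substitution gives 0/0 (the numerator vanishes to order 3).
Expand each term to order t^3: the coefficient of t^3 in 2·e^(-3t) is -9 and in -3·tan(2t) is -8.
Lower-order terms cancel with the polynomial part, so the numerator is (-17)·t^3 + o(t^3), and the limit is (-17)/(1) = -17.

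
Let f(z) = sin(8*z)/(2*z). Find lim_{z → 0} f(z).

Substitution gives 0/0.
Write it as (8/2)·sin(8z)/(8z); since sin(u)/u → 1, the limit is 4.

4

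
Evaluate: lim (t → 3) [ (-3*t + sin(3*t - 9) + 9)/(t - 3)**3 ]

-9/2

Direct substitution gives 0/0.
Apply L'Hôpital: lim (3*cos(3*t - 9) - 3)/(3*(t - 3)^2), still 0/0.
Apply L'Hôpital: lim (-9*sin(3*t - 9))/(6*t - 18), still 0/0.
After 3 applications of L'Hôpital's rule the quotient is (-27*cos(3*t - 9))/(6); substituting t = 3 gives -9/2.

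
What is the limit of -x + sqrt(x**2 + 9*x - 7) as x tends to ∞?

An ∞ − ∞ form. Rationalising with the conjugate, the difference becomes (9x - 7) / (√(x^2 + 9*x - 7) + x).
For large x the denominator behaves like 2·x, so the quotient tends to 9/2 = 9/2.

9/2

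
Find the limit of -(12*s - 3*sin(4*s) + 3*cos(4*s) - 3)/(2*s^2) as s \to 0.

12

Substitution gives 0/0; apply L'Hôpital's rule 2 times.
After differentiating numerator and denominator 2 times the quotient is (48*sin(4*s) - 48*cos(4*s))/(-4); at s = 0 this is 12.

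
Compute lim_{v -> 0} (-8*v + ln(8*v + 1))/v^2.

-32

Direct substitution gives 0/0.
Apply L'Hôpital: lim (-8 + 8/(8*v + 1))/(2*v), still 0/0.
After 2 applications of L'Hôpital's rule the quotient is (-64/(8*v + 1)^2)/(2); substituting v = 0 gives -32.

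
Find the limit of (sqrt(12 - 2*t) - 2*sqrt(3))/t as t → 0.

-√(3)/6

Substitution gives 0/0. Multiply numerator and denominator by the conjugate √(12 - 2t) + √12.
The numerator becomes (12 - 2t) − 12 = -2t, so the expression simplifies to -2/(√(12 - 2t) + √12).
Letting t → 0 gives -2/(2√12) = -√(3)/6.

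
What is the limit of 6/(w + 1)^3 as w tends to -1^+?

∞

As w → -1⁺, (w + 1) → 0⁺, so (w + 1)^3 → 0⁺ and 6/(w + 1)^3 → ∞.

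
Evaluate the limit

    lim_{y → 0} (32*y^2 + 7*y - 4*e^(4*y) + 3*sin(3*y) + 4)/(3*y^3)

Substitution gives 0/0; apply L'Hôpital's rule 3 times.
After differentiating numerator and denominator 3 times the quotient is (-256*e^(4*y) - 81*cos(3*y))/(18); at y = 0 this is -337/18.

-337/18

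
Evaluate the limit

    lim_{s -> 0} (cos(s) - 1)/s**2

Direct substitution gives 0/0.
Apply L'Hôpital: lim (-sin(s))/(2*s), still 0/0.
After 2 applications of L'Hôpital's rule the quotient is (-cos(s))/(2); substituting s = 0 gives -1/2.

-1/2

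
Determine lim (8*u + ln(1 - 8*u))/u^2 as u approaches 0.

-32

Direct substitution gives 0/0.
Apply L'Hôpital: lim (8 - 8/(1 - 8*u))/(2*u), still 0/0.
After 2 applications of L'Hôpital's rule the quotient is (-64/(1 - 8*u)^2)/(2); substituting u = 0 gives -32.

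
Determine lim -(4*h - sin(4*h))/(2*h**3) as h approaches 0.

-16/3

Direct substitution gives 0/0.
Apply L'Hôpital: lim (4 - 4*cos(4*h))/(-6*h^2), still 0/0.
Apply L'Hôpital: lim (16*sin(4*h))/(-12*h), still 0/0.
After 3 applications of L'Hôpital's rule the quotient is (64*cos(4*h))/(-12); substituting h = 0 gives -16/3.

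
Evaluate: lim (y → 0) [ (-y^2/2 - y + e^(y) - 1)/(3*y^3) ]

1/18

Direct substitution gives 0/0.
Apply L'Hôpital: lim (-y + e^(y) - 1)/(9*y^2), still 0/0.
Apply L'Hôpital: lim (e^(y) - 1)/(18*y), still 0/0.
After 3 applications of L'Hôpital's rule the quotient is (e^(y))/(18); substituting y = 0 gives 1/18.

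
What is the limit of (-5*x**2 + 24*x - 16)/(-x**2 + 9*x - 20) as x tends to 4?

Direct substitution gives 0/0, so factor. Both numerator and denominator have (x - 4) as a factor.
After cancelling, the expression reduces to (4 - 5*x)/(5 - x).
Substituting x = 4 gives -16.

-16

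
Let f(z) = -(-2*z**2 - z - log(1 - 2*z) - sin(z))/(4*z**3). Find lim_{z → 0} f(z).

Substitution gives 0/0; apply L'Hôpital's rule 3 times.
After differentiating numerator and denominator 3 times the quotient is (cos(z) - 16/(2*z - 1)^3)/(-24); at z = 0 this is -17/24.

-17/24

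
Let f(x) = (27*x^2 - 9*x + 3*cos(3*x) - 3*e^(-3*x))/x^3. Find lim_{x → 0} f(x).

Substitution gives 0/0; apply L'Hôpital's rule 3 times.
After differentiating numerator and denominator 3 times the quotient is (81*sin(3*x) + 81*e^(-3*x))/(6); at x = 0 this is 27/2.

27/2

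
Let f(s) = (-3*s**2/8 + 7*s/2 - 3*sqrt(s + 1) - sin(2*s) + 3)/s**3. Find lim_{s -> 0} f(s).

Substitution gives 0/0; apply L'Hôpital's rule 3 times.
After differentiating numerator and denominator 3 times the quotient is (8*cos(2*s) - 9/(8*(s + 1)^(5/2)))/(6); at s = 0 this is 55/48.

55/48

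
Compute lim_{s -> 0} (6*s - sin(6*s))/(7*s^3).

36/7

Direct substitution gives 0/0.
Apply L'Hôpital: lim (6 - 6*cos(6*s))/(21*s^2), still 0/0.
Apply L'Hôpital: lim (36*sin(6*s))/(42*s), still 0/0.
After 3 applications of L'Hôpital's rule the quotient is (216*cos(6*s))/(42); substituting s = 0 gives 36/7.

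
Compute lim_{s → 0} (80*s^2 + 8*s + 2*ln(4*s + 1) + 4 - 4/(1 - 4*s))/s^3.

Substitution gives 0/0 (the numerator vanishes to order 3).
Expand each term to order s^3: the coefficient of s^3 in 2·ln(1 + 4s) is 128/3 and in -4·1/(1 - 4s) is -256.
Lower-order terms cancel with the polynomial part, so the numerator is (-640/3)·s^3 + o(s^3), and the limit is (-640/3)/(1) = -640/3.

-640/3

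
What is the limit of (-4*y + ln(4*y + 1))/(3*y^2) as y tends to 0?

-8/3

Direct substitution gives 0/0.
Apply L'Hôpital: lim (-4 + 4/(4*y + 1))/(6*y), still 0/0.
After 2 applications of L'Hôpital's rule the quotient is (-16/(4*y + 1)^2)/(6); substituting y = 0 gives -8/3.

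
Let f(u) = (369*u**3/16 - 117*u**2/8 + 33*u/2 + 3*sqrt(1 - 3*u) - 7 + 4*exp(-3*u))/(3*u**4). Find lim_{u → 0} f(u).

171/128

Substitution gives 0/0; apply L'Hôpital's rule 4 times.
After differentiating numerator and denominator 4 times the quotient is (324*e^(-3*u) - 3645/(16*(1 - 3*u)^(7/2)))/(72); at u = 0 this is 171/128.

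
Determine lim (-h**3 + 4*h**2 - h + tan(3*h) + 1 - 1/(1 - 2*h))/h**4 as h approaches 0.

Substitution gives 0/0; apply L'Hôpital's rule 4 times.
After differentiating numerator and denominator 4 times the quotient is (1944*tan(3*h)^3/cos(3*h)^2 + 1296*tan(3*h)/cos(3*h)^2 + 384/(2*h - 1)^5)/(24); at h = 0 this is -16.

-16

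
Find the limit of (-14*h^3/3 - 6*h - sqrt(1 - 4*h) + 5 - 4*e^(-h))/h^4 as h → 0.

59/6

Substitution gives 0/0; apply L'Hôpital's rule 4 times.
After differentiating numerator and denominator 4 times the quotient is (-4*e^(-h) + 240/(1 - 4*h)^(7/2))/(24); at h = 0 this is 59/6.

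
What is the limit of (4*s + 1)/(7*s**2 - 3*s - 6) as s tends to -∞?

The denominator has degree 2 and the numerator degree 1. Dividing numerator and denominator by s^2 sends every term to 0 except the leading denominator term, so the limit is 0.

0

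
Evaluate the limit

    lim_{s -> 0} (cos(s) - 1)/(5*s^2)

Direct substitution gives 0/0.
Apply L'Hôpital: lim (-sin(s))/(10*s), still 0/0.
After 2 applications of L'Hôpital's rule the quotient is (-cos(s))/(10); substituting s = 0 gives -1/10.

-1/10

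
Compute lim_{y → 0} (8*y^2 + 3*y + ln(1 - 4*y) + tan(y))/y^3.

-21

Substitution gives 0/0; apply L'Hôpital's rule 3 times.
After differentiating numerator and denominator 3 times the quotient is (6*tan(y)^2/cos(y)^2 + 2/cos(y)^2 + 128/(4*y - 1)^3)/(6); at y = 0 this is -21.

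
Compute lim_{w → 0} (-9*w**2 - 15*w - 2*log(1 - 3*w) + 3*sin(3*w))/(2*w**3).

9/4

Substitution gives 0/0; apply L'Hôpital's rule 3 times.
After differentiating numerator and denominator 3 times the quotient is (-81*cos(3*w) - 108/(3*w - 1)^3)/(12); at w = 0 this is 9/4.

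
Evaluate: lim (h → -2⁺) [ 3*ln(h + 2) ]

-∞

As h → -2⁺, h + 2 → 0⁺ and ln(h + 2) → −∞.
Multiplying by 3 gives -∞.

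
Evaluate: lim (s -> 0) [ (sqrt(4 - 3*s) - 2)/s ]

Substitution gives 0/0. Multiply numerator and denominator by the conjugate √(4 - 3s) + √4.
The numerator becomes (4 - 3s) − 4 = -3s, so the expression simplifies to -3/(√(4 - 3s) + √4).
Letting s → 0 gives -3/(2√4) = -3/4.

-3/4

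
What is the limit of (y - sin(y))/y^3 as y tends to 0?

1/6

Direct substitution gives 0/0.
Apply L'Hôpital: lim (1 - cos(y))/(3*y^2), still 0/0.
Apply L'Hôpital: lim (sin(y))/(6*y), still 0/0.
After 3 applications of L'Hôpital's rule the quotient is (cos(y))/(6); substituting y = 0 gives 1/6.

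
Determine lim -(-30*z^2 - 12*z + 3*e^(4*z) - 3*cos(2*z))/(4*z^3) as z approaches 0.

Substitution gives 0/0; apply L'Hôpital's rule 3 times.
After differentiating numerator and denominator 3 times the quotient is (192*e^(4*z) - 24*sin(2*z))/(-24); at z = 0 this is -8.

-8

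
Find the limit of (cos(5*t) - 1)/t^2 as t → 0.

Direct substitution gives 0/0.
Apply L'Hôpital: lim (-5*sin(5*t))/(2*t), still 0/0.
After 2 applications of L'Hôpital's rule the quotient is (-25*cos(5*t))/(2); substituting t = 0 gives -25/2.

-25/2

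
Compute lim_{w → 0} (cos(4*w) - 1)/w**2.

Direct substitution gives 0/0.
Apply L'Hôpital: lim (-4*sin(4*w))/(2*w), still 0/0.
After 2 applications of L'Hôpital's rule the quotient is (-16*cos(4*w))/(2); substituting w = 0 gives -8.

-8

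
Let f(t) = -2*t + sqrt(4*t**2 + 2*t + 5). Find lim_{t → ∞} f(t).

This has the form ∞ − ∞. Multiply and divide by the conjugate √(4*t^2 + 2*t + 5) + 2t.
That gives (2t + 5) / (√(4*t^2 + 2*t + 5) + 2t).
Divide numerator and denominator by t: the limit is 2/(2·2) = 1/2.

1/2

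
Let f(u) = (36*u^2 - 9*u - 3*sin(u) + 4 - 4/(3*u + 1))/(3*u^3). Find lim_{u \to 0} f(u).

Substitution gives 0/0 (the numerator vanishes to order 3).
Expand each term to order u^3: the coefficient of u^3 in -4·1/(1 + 3u) is 108 and in -3·sin(u) is 1/2.
Lower-order terms cancel with the polynomial part, so the numerator is (217/2)·u^3 + o(u^3), and the limit is (217/2)/(3) = 217/6.

217/6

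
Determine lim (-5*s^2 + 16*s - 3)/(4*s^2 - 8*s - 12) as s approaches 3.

Direct substitution gives 0/0, so factor. Both numerator and denominator have (s - 3) as a factor.
After cancelling, the expression reduces to (1 - 5*s)/(4*s + 4).
Substituting s = 3 gives -7/8.

-7/8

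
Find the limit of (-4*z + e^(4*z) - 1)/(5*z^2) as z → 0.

8/5

Direct substitution gives 0/0.
Apply L'Hôpital: lim (4*e^(4*z) - 4)/(10*z), still 0/0.
After 2 applications of L'Hôpital's rule the quotient is (16*e^(4*z))/(10); substituting z = 0 gives 8/5.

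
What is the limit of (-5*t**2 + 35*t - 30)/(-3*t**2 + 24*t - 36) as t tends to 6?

25/12

Direct substitution gives 0/0, so factor. Both numerator and denominator have (t - 6) as a factor.
After cancelling, the expression reduces to (5 - 5*t)/(6 - 3*t).
Substituting t = 6 gives 25/12.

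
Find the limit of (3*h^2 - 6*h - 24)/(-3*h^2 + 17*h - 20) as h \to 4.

At h = 4 both the top and bottom vanish — a removable singularity. Factoring out (h - 4) from each leaves (3*h + 6)/(5 - 3*h), which at h = 4 equals -18/7.

-18/7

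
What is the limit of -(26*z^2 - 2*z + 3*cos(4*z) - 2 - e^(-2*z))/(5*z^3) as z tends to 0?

-4/15

Substitution gives 0/0; apply L'Hôpital's rule 3 times.
After differentiating numerator and denominator 3 times the quotient is (192*sin(4*z) + 8*e^(-2*z))/(-30); at z = 0 this is -4/15.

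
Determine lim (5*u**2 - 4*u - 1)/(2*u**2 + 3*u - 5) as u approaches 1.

At u = 1 both the top and bottom vanish — a removable singularity. Factoring out (u - 1) from each leaves (5*u + 1)/(2*u + 5), which at u = 1 equals 6/7.

6/7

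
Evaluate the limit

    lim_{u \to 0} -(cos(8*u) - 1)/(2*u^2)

Direct substitution gives 0/0.
Apply L'Hôpital: lim (-8*sin(8*u))/(-4*u), still 0/0.
After 2 applications of L'Hôpital's rule the quotient is (-64*cos(8*u))/(-4); substituting u = 0 gives 16.

16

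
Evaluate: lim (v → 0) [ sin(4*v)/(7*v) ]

4/7

Substitution gives 0/0.
Write it as (4/7)·sin(4v)/(4v); since sin(u)/u → 1, the limit is 4/7.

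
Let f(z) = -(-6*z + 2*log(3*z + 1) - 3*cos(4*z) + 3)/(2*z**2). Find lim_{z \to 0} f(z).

-15/2

Substitution gives 0/0; apply L'Hôpital's rule 2 times.
After differentiating numerator and denominator 2 times the quotient is (48*cos(4*z) - 18/(3*z + 1)^2)/(-4); at z = 0 this is -15/2.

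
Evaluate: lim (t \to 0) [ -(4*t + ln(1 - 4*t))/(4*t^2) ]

2

Direct substitution gives 0/0.
Apply L'Hôpital: lim (4 - 4/(1 - 4*t))/(-8*t), still 0/0.
After 2 applications of L'Hôpital's rule the quotient is (-16/(1 - 4*t)^2)/(-8); substituting t = 0 gives 2.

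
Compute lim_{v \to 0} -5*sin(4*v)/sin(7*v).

-20/7

Substitution gives 0/0.
Divide numerator and denominator by v: sin(4v)/v → 4 and sin(7v)/v → 7, so the limit is -5·4/7 = -20/7.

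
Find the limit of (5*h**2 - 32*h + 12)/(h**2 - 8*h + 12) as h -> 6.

7

Direct substitution gives 0/0, so factor. Both numerator and denominator have (h - 6) as a factor.
After cancelling, the expression reduces to (5*h - 2)/(h - 2).
Substituting h = 6 gives 7.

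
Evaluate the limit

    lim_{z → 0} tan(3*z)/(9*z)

Substitution gives 0/0.
Since tan(u)/u → 1 as u → 0, tan(3z)/(3z) → 1 and the limit is 3/9 = 1/3.

1/3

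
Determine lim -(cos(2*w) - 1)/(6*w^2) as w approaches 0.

Direct substitution gives 0/0.
Apply L'Hôpital: lim (-2*sin(2*w))/(-12*w), still 0/0.
After 2 applications of L'Hôpital's rule the quotient is (-4*cos(2*w))/(-12); substituting w = 0 gives 1/3.

1/3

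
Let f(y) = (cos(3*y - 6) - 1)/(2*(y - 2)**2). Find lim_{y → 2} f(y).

-9/4

Direct substitution gives 0/0.
Apply L'Hôpital: lim (-3*sin(3*y - 6))/(4*y - 8), still 0/0.
After 2 applications of L'Hôpital's rule the quotient is (-9*cos(3*y - 6))/(4); substituting y = 2 gives -9/4.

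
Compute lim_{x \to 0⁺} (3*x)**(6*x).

Base → 0⁺ and exponent → 0⁺: a 0^0 form.
Take logs: 6x·ln(3x). This is 0·(−∞); rewriting as ln(3x)/(1/(6x)) and applying L'Hôpital gives 0.
Hence the limit is e^0 = 1.

1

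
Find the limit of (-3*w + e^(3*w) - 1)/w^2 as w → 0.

Direct substitution gives 0/0.
Apply L'Hôpital: lim (3*e^(3*w) - 3)/(2*w), still 0/0.
After 2 applications of L'Hôpital's rule the quotient is (9*e^(3*w))/(2); substituting w = 0 gives 9/2.

9/2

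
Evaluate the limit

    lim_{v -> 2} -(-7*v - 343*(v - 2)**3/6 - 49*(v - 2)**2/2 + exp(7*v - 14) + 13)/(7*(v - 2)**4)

Direct substitution gives 0/0.
Apply L'Hôpital: lim (-49*v - 343*(v - 2)^2/2 + 7*e^(7*v - 14) + 91)/(-28*(v - 2)^3), still 0/0.
Apply L'Hôpital: lim (-343*v + 49*e^(7*v - 14) + 637)/(-84*(v - 2)^2), still 0/0.
Apply L'Hôpital: lim (343*e^(7*v - 14) - 343)/(336 - 168*v), still 0/0.
After 4 applications of L'Hôpital's rule the quotient is (2401*e^(7*v - 14))/(-168); substituting v = 2 gives -343/24.

-343/24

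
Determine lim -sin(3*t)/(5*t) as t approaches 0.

Substitution gives 0/0.
Write it as (3/(-5))·sin(3t)/(3t); since sin(u)/u → 1, the limit is -3/5.

-3/5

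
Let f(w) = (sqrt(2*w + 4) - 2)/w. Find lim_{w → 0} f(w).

Substitution gives 0/0. Multiply numerator and denominator by the conjugate √(4 + 2w) + √4.
The numerator becomes (4 + 2w) − 4 = 2w, so the expression simplifies to 2/(√(4 + 2w) + √4).
Letting w → 0 gives 2/(2√4) = 1/2.

1/2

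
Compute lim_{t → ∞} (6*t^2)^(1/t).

Base → ∞ and exponent → 0: an ∞^0 form.
Take logs: (1/t)·ln(6·t^2) = (ln 6 + 2·ln t)/t → 0.
So the limit is e^0 = 1.

1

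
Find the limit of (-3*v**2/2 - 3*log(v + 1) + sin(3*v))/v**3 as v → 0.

-11/2

Substitution gives 0/0 (the numerator vanishes to order 3).
Expand each term to order v^3: the coefficient of v^3 in -3·ln(1 + v) is -1 and in sin(3v) is -9/2.
Lower-order terms cancel with the polynomial part, so the numerator is (-11/2)·v^3 + o(v^3), and the limit is (-11/2)/(1) = -11/2.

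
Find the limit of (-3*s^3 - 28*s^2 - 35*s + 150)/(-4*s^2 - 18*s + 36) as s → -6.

Direct substitution gives 0/0, so factor. Both numerator and denominator have (s + 6) as a factor.
After cancelling, the expression reduces to (-3*s^2 - 10*s + 25)/(6 - 4*s).
Substituting s = -6 gives -23/30.

-23/30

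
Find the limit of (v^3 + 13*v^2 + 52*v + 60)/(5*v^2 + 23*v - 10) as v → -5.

1/9

Direct substitution gives 0/0, so factor. Both numerator and denominator have (v + 5) as a factor.
After cancelling, the expression reduces to (v^2 + 8*v + 12)/(5*v - 2).
Substituting v = -5 gives 1/9.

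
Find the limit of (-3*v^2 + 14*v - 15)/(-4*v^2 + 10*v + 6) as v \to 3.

2/7

Since v = 3 makes numerator and denominator zero, (v - 3) divides both.
Cancelling it gives (5 - 3*v)/(-4*v - 2); now plug in v = 3 to get 2/7.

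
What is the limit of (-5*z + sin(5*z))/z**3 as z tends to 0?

-125/6

Direct substitution gives 0/0.
Apply L'Hôpital: lim (5*cos(5*z) - 5)/(3*z^2), still 0/0.
Apply L'Hôpital: lim (-25*sin(5*z))/(6*z), still 0/0.
After 3 applications of L'Hôpital's rule the quotient is (-125*cos(5*z))/(6); substituting z = 0 gives -125/6.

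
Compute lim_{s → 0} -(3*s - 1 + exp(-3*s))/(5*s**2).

Direct substitution gives 0/0.
Apply L'Hôpital: lim (3 - 3*e^(-3*s))/(-10*s), still 0/0.
After 2 applications of L'Hôpital's rule the quotient is (9*e^(-3*s))/(-10); substituting s = 0 gives -9/10.

-9/10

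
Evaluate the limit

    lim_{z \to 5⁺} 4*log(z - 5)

As z → 5⁺, z - 5 → 0⁺ and ln(z - 5) → −∞.
Multiplying by 4 gives -∞.

-∞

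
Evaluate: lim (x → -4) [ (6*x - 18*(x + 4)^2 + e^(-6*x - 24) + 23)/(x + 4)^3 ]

Direct substitution gives 0/0.
Apply L'Hôpital: lim (-36*x - 6*e^(-6*x - 24) - 138)/(3*(x + 4)^2), still 0/0.
Apply L'Hôpital: lim (36*e^(-6*x - 24) - 36)/(6*x + 24), still 0/0.
After 3 applications of L'Hôpital's rule the quotient is (-216*e^(-6*x - 24))/(6); substituting x = -4 gives -36.

-36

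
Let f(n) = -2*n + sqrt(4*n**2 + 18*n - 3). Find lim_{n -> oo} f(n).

9/2

This has the form ∞ − ∞. Multiply and divide by the conjugate √(4*n^2 + 18*n - 3) + 2n.
That gives (18n - 3) / (√(4*n^2 + 18*n - 3) + 2n).
Divide numerator and denominator by n: the limit is 18/(2·2) = 9/2.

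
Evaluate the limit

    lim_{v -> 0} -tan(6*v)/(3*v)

Substitution gives 0/0.
Since tan(u)/u → 1 as u → 0, tan(6v)/(6v) → 1 and the limit is 6/(-3) = -2.

-2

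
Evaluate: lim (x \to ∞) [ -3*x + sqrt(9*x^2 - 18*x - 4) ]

-3

This has the form ∞ − ∞. Multiply and divide by the conjugate √(9*x^2 - 18*x - 4) + 3x.
That gives (-18x - 4) / (√(9*x^2 - 18*x - 4) + 3x).
Divide numerator and denominator by x: the limit is -18/(2·3) = -3.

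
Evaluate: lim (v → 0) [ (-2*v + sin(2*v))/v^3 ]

-4/3

Direct substitution gives 0/0.
Apply L'Hôpital: lim (2*cos(2*v) - 2)/(3*v^2), still 0/0.
Apply L'Hôpital: lim (-4*sin(2*v))/(6*v), still 0/0.
After 3 applications of L'Hôpital's rule the quotient is (-8*cos(2*v))/(6); substituting v = 0 gives -4/3.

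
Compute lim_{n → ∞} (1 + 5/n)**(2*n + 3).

e^(10)

Let L be the limit and take ln: ln L = lim (2n + 3)·ln(1 + 5/n) = lim (2n + 3)·(5/n + O(1/n²)) = 10.
Hence L = e^(10).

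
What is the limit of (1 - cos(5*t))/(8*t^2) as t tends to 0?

Substitution gives 0/0.
Use (1 − cos u)/u² → 1/2 with u = 5t: the limit is 5²/(2·8) = 25/16.

25/16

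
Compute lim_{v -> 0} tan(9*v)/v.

9

Substitution gives 0/0.
Since tan(u)/u → 1 as u → 0, tan(9v)/(9v) → 1 and the limit is 9.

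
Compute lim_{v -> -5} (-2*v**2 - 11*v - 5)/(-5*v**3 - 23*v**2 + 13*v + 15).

-3/44

Since v = -5 makes numerator and denominator zero, (v + 5) divides both.
Cancelling it gives (-2*v - 1)/(-5*v^2 + 2*v + 3); now plug in v = -5 to get -3/44.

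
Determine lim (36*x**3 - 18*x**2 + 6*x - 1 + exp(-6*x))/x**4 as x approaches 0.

54

Direct substitution gives 0/0.
Apply L'Hôpital: lim (108*x^2 - 36*x + 6 - 6*e^(-6*x))/(4*x^3), still 0/0.
Apply L'Hôpital: lim (216*x - 36 + 36*e^(-6*x))/(12*x^2), still 0/0.
Apply L'Hôpital: lim (216 - 216*e^(-6*x))/(24*x), still 0/0.
After 4 applications of L'Hôpital's rule the quotient is (1296*e^(-6*x))/(24); substituting x = 0 gives 54.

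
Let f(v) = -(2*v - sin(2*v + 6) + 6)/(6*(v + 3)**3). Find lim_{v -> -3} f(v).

Direct substitution gives 0/0.
Apply L'Hôpital: lim (2 - 2*cos(2*v + 6))/(-18*(v + 3)^2), still 0/0.
Apply L'Hôpital: lim (4*sin(2*v + 6))/(-36*v - 108), still 0/0.
After 3 applications of L'Hôpital's rule the quotient is (8*cos(2*v + 6))/(-36); substituting v = -3 gives -2/9.

-2/9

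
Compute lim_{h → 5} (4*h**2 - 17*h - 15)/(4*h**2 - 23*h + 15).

Since h = 5 makes numerator and denominator zero, (h - 5) divides both.
Cancelling it gives (4*h + 3)/(4*h - 3); now plug in h = 5 to get 23/17.

23/17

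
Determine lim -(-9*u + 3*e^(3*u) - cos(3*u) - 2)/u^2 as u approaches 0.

Substitution gives 0/0; apply L'Hôpital's rule 2 times.
After differentiating numerator and denominator 2 times the quotient is (27*e^(3*u) + 9*cos(3*u))/(-2); at u = 0 this is -18.

-18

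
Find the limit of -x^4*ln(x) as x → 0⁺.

0

This is a 0·(−∞) form. Rewrite as -1·ln(x) / x^(−4) and apply L'Hôpital:
the derivative quotient is -1·(1/x) / (−4·x^(−5)) = (1/4)·x^4 → 0.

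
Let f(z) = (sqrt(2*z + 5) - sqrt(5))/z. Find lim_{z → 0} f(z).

√(5)/5

A 0/0 form; rationalise with √(5 + 2z) + √5. This collapses the numerator to 2z, leaving 2/(√(5 + 2z) + √5) → 2/(2√5) = √(5)/5.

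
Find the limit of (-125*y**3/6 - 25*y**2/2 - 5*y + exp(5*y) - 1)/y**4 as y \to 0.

Direct substitution gives 0/0.
Apply L'Hôpital: lim (-125*y^2/2 - 25*y + 5*e^(5*y) - 5)/(4*y^3), still 0/0.
Apply L'Hôpital: lim (-125*y + 25*e^(5*y) - 25)/(12*y^2), still 0/0.
Apply L'Hôpital: lim (125*e^(5*y) - 125)/(24*y), still 0/0.
After 4 applications of L'Hôpital's rule the quotient is (625*e^(5*y))/(24); substituting y = 0 gives 625/24.

625/24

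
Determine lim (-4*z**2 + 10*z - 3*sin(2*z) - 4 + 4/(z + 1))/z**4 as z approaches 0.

4

Substitution gives 0/0; apply L'Hôpital's rule 4 times.
After differentiating numerator and denominator 4 times the quotient is (-48*sin(2*z) + 96/(z + 1)^5)/(24); at z = 0 this is 4.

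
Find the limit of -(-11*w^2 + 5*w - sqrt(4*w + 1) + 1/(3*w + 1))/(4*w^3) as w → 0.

31/4

Substitution gives 0/0 (the numerator vanishes to order 3).
Expand each term to order w^3: the coefficient of w^3 in 1/(1 + 3w) is -27 and in −√(1 + 4w) is -4.
Lower-order terms cancel with the polynomial part, so the numerator is (-31)·w^3 + o(w^3), and the limit is (-31)/(-4) = 31/4.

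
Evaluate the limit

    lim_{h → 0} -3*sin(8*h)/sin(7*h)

-24/7

Substitution gives 0/0.
Divide numerator and denominator by h: sin(8h)/h → 8 and sin(7h)/h → 7, so the limit is -3·8/7 = -24/7.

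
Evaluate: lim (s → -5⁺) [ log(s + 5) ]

As s → -5⁺, s + 5 → 0⁺ and ln(s + 5) → −∞.
Multiplying by 1 gives -∞.

-∞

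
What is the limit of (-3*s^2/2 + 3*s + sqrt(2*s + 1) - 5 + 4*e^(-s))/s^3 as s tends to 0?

-1/6

Substitution gives 0/0; apply L'Hôpital's rule 3 times.
After differentiating numerator and denominator 3 times the quotient is (-4*e^(-s) + 3/(2*s + 1)^(5/2))/(6); at s = 0 this is -1/6.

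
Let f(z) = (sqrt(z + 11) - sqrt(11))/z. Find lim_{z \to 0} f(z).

A 0/0 form; rationalise with √(11 + z) + √11. This collapses the numerator to z, leaving 1/(√(11 + z) + √11) → 1/(2√11) = √(11)/22.

√(11)/22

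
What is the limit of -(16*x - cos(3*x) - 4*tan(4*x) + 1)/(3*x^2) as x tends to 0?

Substitution gives 0/0; apply L'Hôpital's rule 2 times.
After differentiating numerator and denominator 2 times the quotient is (9*cos(3*x) - 128*tan(4*x)/cos(4*x)^2)/(-6); at x = 0 this is -3/2.

-3/2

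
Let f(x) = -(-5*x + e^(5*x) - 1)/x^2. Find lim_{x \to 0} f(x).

-25/2

Direct substitution gives 0/0.
Apply L'Hôpital: lim (5*e^(5*x) - 5)/(-2*x), still 0/0.
After 2 applications of L'Hôpital's rule the quotient is (25*e^(5*x))/(-2); substituting x = 0 gives -25/2.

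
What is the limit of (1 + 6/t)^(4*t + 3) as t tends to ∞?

The base → 1 and the exponent → ∞: a 1^∞ form.
Take logarithms: (4t + 3)·ln(1 + 6/t). Since ln(1+u) ~ u for small u, this behaves like (4t)·(6/t) → 24.
So the limit is e^(24).

e^(24)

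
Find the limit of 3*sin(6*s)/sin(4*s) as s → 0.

9/2

Substitution gives 0/0.
Divide numerator and denominator by s: sin(6s)/s → 6 and sin(4s)/s → 4, so the limit is 3·6/4 = 9/2.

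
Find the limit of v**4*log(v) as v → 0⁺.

0

This is a 0·(−∞) form. Rewrite as 1·ln(v) / v^(−4) and apply L'Hôpital:
the derivative quotient is 1·(1/v) / (−4·v^(−5)) = (-1/4)·v^4 → 0.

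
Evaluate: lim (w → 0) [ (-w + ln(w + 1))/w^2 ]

Direct substitution gives 0/0.
Apply L'Hôpital: lim (-1 + 1/(w + 1))/(2*w), still 0/0.
After 2 applications of L'Hôpital's rule the quotient is (-1/(w + 1)^2)/(2); substituting w = 0 gives -1/2.

-1/2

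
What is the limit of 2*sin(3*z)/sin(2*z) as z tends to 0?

3

Substitution gives 0/0.
Divide numerator and denominator by z: sin(3z)/z → 3 and sin(2z)/z → 2, so the limit is 2·3/2 = 3.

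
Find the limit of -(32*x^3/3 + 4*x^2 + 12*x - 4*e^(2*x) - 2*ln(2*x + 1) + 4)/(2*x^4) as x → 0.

Substitution gives 0/0; apply L'Hôpital's rule 4 times.
After differentiating numerator and denominator 4 times the quotient is (-64*e^(2*x) + 192/(2*x + 1)^4)/(-48); at x = 0 this is -8/3.

-8/3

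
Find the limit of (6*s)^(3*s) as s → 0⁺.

1

Base → 0⁺ and exponent → 0⁺: a 0^0 form.
Take logs: 3s·ln(6s). This is 0·(−∞); rewriting as ln(6s)/(1/(3s)) and applying L'Hôpital gives 0.
Hence the limit is e^0 = 1.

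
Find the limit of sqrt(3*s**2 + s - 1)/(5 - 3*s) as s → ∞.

-√(3)/3

For large |s|, √(3*s^2 + s - 1) ≈ √3·|s| and the denominator ≈ -3s.
Since s → +∞, |s| = s, giving √3/(-3) = -√(3)/3.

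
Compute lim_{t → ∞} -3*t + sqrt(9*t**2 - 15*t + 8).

-5/2

This has the form ∞ − ∞. Multiply and divide by the conjugate √(9*t^2 - 15*t + 8) + 3t.
That gives (-15t + 8) / (√(9*t^2 - 15*t + 8) + 3t).
Divide numerator and denominator by t: the limit is -15/(2·3) = -5/2.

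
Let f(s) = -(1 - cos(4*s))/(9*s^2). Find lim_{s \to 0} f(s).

Substitution gives 0/0.
Use (1 − cos u)/u² → 1/2 with u = 4s: the limit is 4²/(2·(-9)) = -8/9.

-8/9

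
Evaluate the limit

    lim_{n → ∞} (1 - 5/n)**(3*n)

e^(-15)

The base → 1 and the exponent → ∞: a 1^∞ form.
Take logarithms: (3n)·ln(1 - 5/n). Since ln(1+u) ~ u for small u, this behaves like (3n)·(-5/n) → -15.
So the limit is e^(-15).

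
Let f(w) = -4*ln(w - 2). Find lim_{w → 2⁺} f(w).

As w → 2⁺, w - 2 → 0⁺ and ln(w - 2) → −∞.
Multiplying by -4 gives ∞.

∞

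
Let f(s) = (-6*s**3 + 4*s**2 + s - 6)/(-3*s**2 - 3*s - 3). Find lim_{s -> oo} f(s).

The numerator has higher degree (3 > 2); the quotient behaves like (-6/(-3))·s^1 for large |s|.
As s → +∞ this diverges to ∞.

∞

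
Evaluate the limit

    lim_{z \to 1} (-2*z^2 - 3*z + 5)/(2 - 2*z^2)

At z = 1 both the top and bottom vanish — a removable singularity. Factoring out (z - 1) from each leaves (-2*z - 5)/(-2*z - 2), which at z = 1 equals 7/4.

7/4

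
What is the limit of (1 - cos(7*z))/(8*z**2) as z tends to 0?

49/16

Substitution gives 0/0.
Use (1 − cos u)/u² → 1/2 with u = 7z: the limit is 7²/(2·8) = 49/16.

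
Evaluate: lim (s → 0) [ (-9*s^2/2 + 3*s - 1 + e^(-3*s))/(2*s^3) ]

-9/4

Direct substitution gives 0/0.
Apply L'Hôpital: lim (-9*s + 3 - 3*e^(-3*s))/(6*s^2), still 0/0.
Apply L'Hôpital: lim (-9 + 9*e^(-3*s))/(12*s), still 0/0.
After 3 applications of L'Hôpital's rule the quotient is (-27*e^(-3*s))/(12); substituting s = 0 gives -9/4.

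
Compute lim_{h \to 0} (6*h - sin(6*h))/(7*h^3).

36/7

Direct substitution gives 0/0.
Apply L'Hôpital: lim (6 - 6*cos(6*h))/(21*h^2), still 0/0.
Apply L'Hôpital: lim (36*sin(6*h))/(42*h), still 0/0.
After 3 applications of L'Hôpital's rule the quotient is (216*cos(6*h))/(42); substituting h = 0 gives 36/7.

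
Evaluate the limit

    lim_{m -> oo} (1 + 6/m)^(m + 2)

The base → 1 and the exponent → ∞: a 1^∞ form.
Take logarithms: (m + 2)·ln(1 + 6/m). Since ln(1+u) ~ u for small u, this behaves like (m)·(6/m) → 6.
So the limit is e^(6).

e^(6)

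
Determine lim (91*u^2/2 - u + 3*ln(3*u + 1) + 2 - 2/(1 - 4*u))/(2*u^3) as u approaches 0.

Substitution gives 0/0 (the numerator vanishes to order 3).
Expand each term to order u^3: the coefficient of u^3 in -2·1/(1 - 4u) is -128 and in 3·ln(1 + 3u) is 27.
Lower-order terms cancel with the polynomial part, so the numerator is (-101)·u^3 + o(u^3), and the limit is (-101)/(2) = -101/2.

-101/2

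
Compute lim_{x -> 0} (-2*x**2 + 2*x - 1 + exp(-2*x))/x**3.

-4/3

Direct substitution gives 0/0.
Apply L'Hôpital: lim (-4*x + 2 - 2*e^(-2*x))/(3*x^2), still 0/0.
Apply L'Hôpital: lim (-4 + 4*e^(-2*x))/(6*x), still 0/0.
After 3 applications of L'Hôpital's rule the quotient is (-8*e^(-2*x))/(6); substituting x = 0 gives -4/3.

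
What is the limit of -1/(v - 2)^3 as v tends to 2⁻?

As v → 2⁻, (v - 2) → 0⁻, so (v - 2)^3 → 0⁻ and -1/(v - 2)^3 → ∞.

∞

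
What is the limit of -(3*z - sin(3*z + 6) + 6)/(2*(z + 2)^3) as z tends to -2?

-9/4

Direct substitution gives 0/0.
Apply L'Hôpital: lim (3 - 3*cos(3*z + 6))/(-6*(z + 2)^2), still 0/0.
Apply L'Hôpital: lim (9*sin(3*z + 6))/(-12*z - 24), still 0/0.
After 3 applications of L'Hôpital's rule the quotient is (27*cos(3*z + 6))/(-12); substituting z = -2 gives -9/4.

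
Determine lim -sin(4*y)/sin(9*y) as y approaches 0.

Substitution gives 0/0.
Divide numerator and denominator by y: sin(4y)/y → 4 and sin(9y)/y → 9, so the limit is -1·4/9 = -4/9.

-4/9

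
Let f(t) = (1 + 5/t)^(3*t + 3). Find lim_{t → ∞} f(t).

Let L be the limit and take ln: ln L = lim (3t + 3)·ln(1 + 5/t) = lim (3t + 3)·(5/t + O(1/t²)) = 15.
Hence L = e^(15).

e^(15)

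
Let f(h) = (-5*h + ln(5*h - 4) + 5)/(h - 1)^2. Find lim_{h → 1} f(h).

-25/2

Direct substitution gives 0/0.
Apply L'Hôpital: lim (-5 + 5/(5*h - 4))/(2*h - 2), still 0/0.
After 2 applications of L'Hôpital's rule the quotient is (-25/(5*h - 4)^2)/(2); substituting h = 1 gives -25/2.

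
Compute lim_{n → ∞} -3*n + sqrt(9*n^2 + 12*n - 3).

An ∞ − ∞ form. Rationalising with the conjugate, the difference becomes (12n - 3) / (√(9*n^2 + 12*n - 3) + 3n).
For large n the denominator behaves like 2·3n, so the quotient tends to 12/6 = 2.

2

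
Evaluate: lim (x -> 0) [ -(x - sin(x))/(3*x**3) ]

Direct substitution gives 0/0.
Apply L'Hôpital: lim (1 - cos(x))/(-9*x^2), still 0/0.
Apply L'Hôpital: lim (sin(x))/(-18*x), still 0/0.
After 3 applications of L'Hôpital's rule the quotient is (cos(x))/(-18); substituting x = 0 gives -1/18.

-1/18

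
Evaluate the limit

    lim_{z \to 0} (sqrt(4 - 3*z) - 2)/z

-3/4

Substitution gives 0/0. Multiply numerator and denominator by the conjugate √(4 - 3z) + √4.
The numerator becomes (4 - 3z) − 4 = -3z, so the expression simplifies to -3/(√(4 - 3z) + √4).
Letting z → 0 gives -3/(2√4) = -3/4.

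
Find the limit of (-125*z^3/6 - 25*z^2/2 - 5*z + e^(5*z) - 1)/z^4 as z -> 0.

Direct substitution gives 0/0.
Apply L'Hôpital: lim (-125*z^2/2 - 25*z + 5*e^(5*z) - 5)/(4*z^3), still 0/0.
Apply L'Hôpital: lim (-125*z + 25*e^(5*z) - 25)/(12*z^2), still 0/0.
Apply L'Hôpital: lim (125*e^(5*z) - 125)/(24*z), still 0/0.
After 4 applications of L'Hôpital's rule the quotient is (625*e^(5*z))/(24); substituting z = 0 gives 625/24.

625/24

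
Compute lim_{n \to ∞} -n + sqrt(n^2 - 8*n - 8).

-4

This has the form ∞ − ∞. Multiply and divide by the conjugate √(n^2 - 8*n - 8) + n.
That gives (-8n - 8) / (√(n^2 - 8*n - 8) + n).
Divide numerator and denominator by n: the limit is -8/(2·1) = -4.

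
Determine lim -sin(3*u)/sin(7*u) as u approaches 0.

Substitution gives 0/0.
Divide numerator and denominator by u: sin(3u)/u → 3 and sin(7u)/u → 7, so the limit is -1·3/7 = -3/7.

-3/7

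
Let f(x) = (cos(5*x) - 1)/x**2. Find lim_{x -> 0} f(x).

-25/2

Direct substitution gives 0/0.
Apply L'Hôpital: lim (-5*sin(5*x))/(2*x), still 0/0.
After 2 applications of L'Hôpital's rule the quotient is (-25*cos(5*x))/(2); substituting x = 0 gives -25/2.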